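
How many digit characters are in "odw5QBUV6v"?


Input string: 'odw5QBUV6v'
Operation: count digit characters (0-9)
Scan: 'o', 'd', 'w', '5'(digit), 'Q', 'B', 'U', 'V', '6'(digit), 'v'
Digits found: 2
Result: 2


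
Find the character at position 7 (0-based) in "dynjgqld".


Input string: 'dynjgqld'
Operation: get character at index 7
Index mapping: s[0]='d', s[1]='y', s[2]='n', s[3]='j', s[4]='g', s[5]='q', s[6]='l', s[7]='d'
Result: 'd'


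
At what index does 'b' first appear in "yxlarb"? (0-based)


Input string: 'yxlarb'
Target: 'b'
Scanning left to right: s[0]='y', s[1]='x', s[2]='l', s[3]='a', s[4]='r', s[5]='b'
First match at index: 5


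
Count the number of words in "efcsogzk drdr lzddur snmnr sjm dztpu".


Input string: 'efcsogzk drdr lzddur snmnr sjm dztpu'
Operation: split by spaces
Words found: 'efcsogzk', 'drdr', 'lzddur', 'snmnr', 'sjm', 'dztpu'
Word count: 6


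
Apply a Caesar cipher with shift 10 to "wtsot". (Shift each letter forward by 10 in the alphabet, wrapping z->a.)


Input: 'wtsot', shift = 10
Operation: for each letter, (position + 10) mod 26
Mapping: 'w'(22+10=32, 32 mod 26=6)->'g', 't'(19+10=29, 29 mod 26=3)->'d', 's'(18+10=28, 28 mod 26=2)->'c', 'o'(14+10=24)->'y', 't'(19+10=29, 29 mod 26=3)->'d'
Result: gdcyd


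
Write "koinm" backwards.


Input string: 'koinm'
Operation: reverse character order
Original order: 'k' -> 'o' -> 'i' -> 'n' -> 'm'
Reversed order: 'm' -> 'n' -> 'i' -> 'o' -> 'k'
Result: mniok


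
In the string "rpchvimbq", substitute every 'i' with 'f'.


Input string: 'rpchvimbq'
Operation: replace 'i' with 'f'
Positions of 'i': 5
After replacement: rpchvfmbq


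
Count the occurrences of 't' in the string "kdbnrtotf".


Input string: 'kdbnrtotf'
Target character: 't'
Scan each position: s[5]='t', s[7]='t'
Matches found at indices: 5, 7
Total: 2


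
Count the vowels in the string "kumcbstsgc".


Input string: 'kumcbstsgc'
Operation: count vowels (a, e, i, o, u)
Scan: s[0]='k', s[1]='u' (vowel), s[2]='m', s[3]='c', s[4]='b', s[5]='s', s[6]='t', s[7]='s', s[8]='g', s[9]='c'
Vowels found: 1
Result: 1


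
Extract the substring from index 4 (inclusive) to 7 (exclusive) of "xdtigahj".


Input string: 'xdtigahj'
Operation: slice [4:7]
Extract characters: s[4]='g', s[5]='a', s[6]='h'
Result: gah


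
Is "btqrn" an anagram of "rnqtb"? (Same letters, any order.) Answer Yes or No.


String 1: 'rnqtb' -> sorted: 'bnqrt'
String 2: 'btqrn' -> sorted: 'bnqrt'
Compare sorted forms: 'bnqrt' == 'bnqrt'
Anagram: Yes


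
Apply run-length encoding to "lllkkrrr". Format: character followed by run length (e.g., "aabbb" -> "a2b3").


Input: 'lllkkrrr'
Operation: identify consecutive runs
Runs: 'lll' -> l3, 'kk' -> k2, 'rrr' -> r3
Encoded: l3k2r3


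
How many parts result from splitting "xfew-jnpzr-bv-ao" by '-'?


Input string: 'xfew-jnpzr-bv-ao'
Delimiter: '-'
Split result: 'xfew', 'jnpzr', 'bv', 'ao'
Number of parts: 4


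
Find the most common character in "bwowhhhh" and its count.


Input: 'bwowhhhh'
Operation: tally each character
Counts: 'b':1, 'h':4, 'o':1, 'w':2
Maximum: 'h' appears 4 times


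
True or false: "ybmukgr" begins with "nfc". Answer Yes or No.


Input string: 'ybmukgr'
Prefix to check: 'nfc'
First 3 characters of input: 'ybm'
Match: False
Result: No


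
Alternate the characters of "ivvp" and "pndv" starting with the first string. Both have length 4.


String 1: 'ivvp'
String 2: 'pndv'
Operation: alternate characters
Pairs: 'i'+'p', 'v'+'n', 'v'+'d', 'p'+'v'
Result: ipvnvdpv


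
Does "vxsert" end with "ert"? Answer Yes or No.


Input string: 'vxsert'
Suffix to check: 'ert'
Last 3 characters of input: 'ert'
Match: True
Result: Yes


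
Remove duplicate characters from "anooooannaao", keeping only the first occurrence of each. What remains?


Input: 'anooooannaao'
Operation: keep first occurrence of each character
Scan: s[0]='a' new -> keep; s[1]='n' new -> keep; s[2]='o' new -> keep; s[3]='o' seen -> skip; s[4]='o' seen -> skip; s[5]='o' seen -> skip; s[6]='a' seen -> skip; s[7]='n' seen -> skip; s[8]='n' seen -> skip; s[9]='a' seen -> skip; s[10]='a' seen -> skip; s[11]='o' seen -> skip
Result: ano


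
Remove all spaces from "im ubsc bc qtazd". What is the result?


Input string: 'im ubsc bc qtazd'
Operation: remove all spaces
Words: 'im', 'ubsc', 'bc', 'qtazd'
Join without spaces: imubscbcqtazd


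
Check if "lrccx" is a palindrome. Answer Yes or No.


Input string: 'lrccx'
Reversed: 'xccrl'
Compare pairs: s[0]='l' vs s[4]='x' (mismatch), s[1]='r' vs s[3]='c' (mismatch)
Palindrome: No


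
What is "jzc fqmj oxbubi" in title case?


Input string: 'jzc fqmj oxbubi'
Operation: capitalize first letter of each word
Word transformations: 'jzc'->'Jzc', 'fqmj'->'Fqmj', 'oxbubi'->'Oxbubi'
Result: Jzc Fqmj Oxbubi


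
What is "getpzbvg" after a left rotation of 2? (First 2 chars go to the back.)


Input: 'getpzbvg', shift = 2
Operation: split at index 2 and swap parts
Front part s[0:2] = 'ge'
Back part s[2:] = 'tpzbvg'
Rotated = back + front = 'tpzbvg' + 'ge'
Result: tpzbvgge


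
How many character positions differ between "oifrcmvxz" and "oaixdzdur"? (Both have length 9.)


String 1: 'oifrcmvxz'
String 2: 'oaixdzdur'
Compare each position: pos 0: 'o'=='o', pos 1: 'i'!='a', pos 2: 'f'!='i', pos 3: 'r'!='x', pos 4: 'c'!='d', pos 5: 'm'!='z', pos 6: 'v'!='d', pos 7: 'x'!='u', pos 8: 'z'!='r'
Differing positions: 8
Hamming distance: 8


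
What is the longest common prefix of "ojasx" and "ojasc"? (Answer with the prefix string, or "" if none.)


String 1: 'ojasx'
String 2: 'ojasc'
Compare position by position:
pos 0: 'o' vs 'o' match
pos 1: 'j' vs 'j' match
pos 2: 'a' vs 'a' match
pos 3: 's' vs 's' match
pos 4: 'x' vs 'c' differ -> stop
Longest common prefix: "ojas" (length 4)


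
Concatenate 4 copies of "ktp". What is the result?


Input string: 'ktp'
Operation: repeat 4 times
Concatenation: 'ktp' + 'ktp' + 'ktp' + 'ktp'
Result: ktpktpktpktp


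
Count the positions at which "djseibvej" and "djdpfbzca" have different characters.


String 1: 'djseibvej'
String 2: 'djdpfbzca'
Compare each position: pos 0: 'd'=='d', pos 1: 'j'=='j', pos 2: 's'!='d', pos 3: 'e'!='p', pos 4: 'i'!='f', pos 5: 'b'=='b', pos 6: 'v'!='z', pos 7: 'e'!='c', pos 8: 'j'!='a'
Differing positions: 6
Hamming distance: 6


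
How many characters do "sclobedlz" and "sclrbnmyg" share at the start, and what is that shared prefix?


String 1: 'sclobedlz'
String 2: 'sclrbnmyg'
Compare position by position:
pos 0: 's' vs 's' match
pos 1: 'c' vs 'c' match
pos 2: 'l' vs 'l' match
pos 3: 'o' vs 'r' differ -> stop
Longest common prefix: "scl" (length 3)


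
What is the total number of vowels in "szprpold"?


Input string: 'szprpold'
Operation: count vowels (a, e, i, o, u)
Scan: s[0]='s', s[1]='z', s[2]='p', s[3]='r', s[4]='p', s[5]='o' (vowel), s[6]='l', s[7]='d'
Vowels found: 1
Result: 1


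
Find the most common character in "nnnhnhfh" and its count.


Input: 'nnnhnhfh'
Operation: tally each character
Counts: 'f':1, 'h':3, 'n':4
Maximum: 'n' appears 4 times


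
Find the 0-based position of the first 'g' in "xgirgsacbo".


Input string: 'xgirgsacbo'
Target: 'g'
Scanning left to right: s[0]='x', s[1]='g'
First match at index: 1


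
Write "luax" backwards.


Input string: 'luax'
Operation: reverse character order
Original order: 'l' -> 'u' -> 'a' -> 'x'
Reversed order: 'x' -> 'a' -> 'u' -> 'l'
Result: xaul


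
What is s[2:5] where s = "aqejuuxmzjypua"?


Input string: 'aqejuuxmzjypua'
Operation: slice [2:5]
Extract characters: s[2]='e', s[3]='j', s[4]='u'
Result: eju


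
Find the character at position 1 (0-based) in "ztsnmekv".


Input string: 'ztsnmekv'
Operation: get character at index 1
Index mapping: s[0]='z', s[1]='t'
Result: 't'


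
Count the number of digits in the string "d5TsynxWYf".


Input string: 'd5TsynxWYf'
Operation: count digit characters (0-9)
Scan: 'd', '5'(digit), 'T', 's', 'y', 'n', 'x', 'W', 'Y', 'f'
Digits found: 1
Result: 1


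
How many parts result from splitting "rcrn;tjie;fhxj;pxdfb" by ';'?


Input string: 'rcrn;tjie;fhxj;pxdfb'
Delimiter: ';'
Split result: 'rcrn', 'tjie', 'fhxj', 'pxdfb'
Number of parts: 4


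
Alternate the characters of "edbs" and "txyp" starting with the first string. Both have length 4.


String 1: 'edbs'
String 2: 'txyp'
Operation: alternate characters
Pairs: 'e'+'t', 'd'+'x', 'b'+'y', 's'+'p'
Result: etdxbysp


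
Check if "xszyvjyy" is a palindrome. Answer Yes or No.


Input string: 'xszyvjyy'
Reversed: 'yyjvyzsx'
Compare pairs: s[0]='x' vs s[7]='y' (mismatch), s[1]='s' vs s[6]='y' (mismatch), s[2]='z' vs s[5]='j' (mismatch), s[3]='y' vs s[4]='v' (mismatch)
Palindrome: No


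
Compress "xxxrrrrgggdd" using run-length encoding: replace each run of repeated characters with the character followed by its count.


Input: 'xxxrrrrgggdd'
Operation: identify consecutive runs
Runs: 'xxx' -> x3, 'rrrr' -> r4, 'ggg' -> g3, 'dd' -> d2
Encoded: x3r4g3d2


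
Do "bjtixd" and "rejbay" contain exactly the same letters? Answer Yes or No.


String 1: 'bjtixd' -> sorted: 'bdijtx'
String 2: 'rejbay' -> sorted: 'abejry'
Compare sorted forms: 'bdijtx' != 'abejry'
Anagram: No


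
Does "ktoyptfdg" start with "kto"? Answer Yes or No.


Input string: 'ktoyptfdg'
Prefix to check: 'kto'
First 3 characters of input: 'kto'
Match: True
Result: Yes


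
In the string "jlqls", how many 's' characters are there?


Input string: 'jlqls'
Target character: 's'
Scan each position: s[4]='s'
Matches found at indices: 4
Total: 1


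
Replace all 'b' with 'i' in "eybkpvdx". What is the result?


Input string: 'eybkpvdx'
Operation: replace 'b' with 'i'
Positions of 'b': 2
After replacement: eyikpvdx


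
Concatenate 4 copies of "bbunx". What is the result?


Input string: 'bbunx'
Operation: repeat 4 times
Concatenation: 'bbunx' + 'bbunx' + 'bbunx' + 'bbunx'
Result: bbunxbbunxbbunxbbunx


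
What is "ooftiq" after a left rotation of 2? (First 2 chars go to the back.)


Input: 'ooftiq', shift = 2
Operation: split at index 2 and swap parts
Front part s[0:2] = 'oo'
Back part s[2:] = 'ftiq'
Rotated = back + front = 'ftiq' + 'oo'
Result: ftiqoo


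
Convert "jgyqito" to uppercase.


Input string: 'jgyqito'
Operation: convert each letter to uppercase
Mapping: 'j'->'J', 'g'->'G', 'y'->'Y', 'q'->'Q', 'i'->'I', 't'->'T', 'o'->'O'
Result: JGYQITO


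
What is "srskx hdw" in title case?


Input string: 'srskx hdw'
Operation: capitalize first letter of each word
Word transformations: 'srskx'->'Srskx', 'hdw'->'Hdw'
Result: Srskx Hdw


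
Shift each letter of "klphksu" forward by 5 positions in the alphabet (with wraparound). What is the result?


Input: 'klphksu', shift = 5
Operation: for each letter, (position + 5) mod 26
Mapping: 'k'(10+5=15)->'p', 'l'(11+5=16)->'q', 'p'(15+5=20)->'u', 'h'(7+5=12)->'m', 'k'(10+5=15)->'p', 's'(18+5=23)->'x', 'u'(20+5=25)->'z'
Result: pqumpxz


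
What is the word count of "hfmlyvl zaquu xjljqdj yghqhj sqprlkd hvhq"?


Input string: 'hfmlyvl zaquu xjljqdj yghqhj sqprlkd hvhq'
Operation: split by spaces
Words found: 'hfmlyvl', 'zaquu', 'xjljqdj', 'yghqhj', 'sqprlkd', 'hvhq'
Word count: 6


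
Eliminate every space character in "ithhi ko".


Input string: 'ithhi ko'
Operation: remove all spaces
Words: 'ithhi', 'ko'
Join without spaces: ithhiko


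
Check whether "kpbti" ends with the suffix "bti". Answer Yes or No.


Input string: 'kpbti'
Suffix to check: 'bti'
Last 3 characters of input: 'bti'
Match: True
Result: Yes


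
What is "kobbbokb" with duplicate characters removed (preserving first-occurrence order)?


Input: 'kobbbokb'
Operation: keep first occurrence of each character
Scan: s[0]='k' new -> keep; s[1]='o' new -> keep; s[2]='b' new -> keep; s[3]='b' seen -> skip; s[4]='b' seen -> skip; s[5]='o' seen -> skip; s[6]='k' seen -> skip; s[7]='b' seen -> skip
Result: kob


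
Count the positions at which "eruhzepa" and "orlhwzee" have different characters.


String 1: 'eruhzepa'
String 2: 'orlhwzee'
Compare each position: pos 0: 'e'!='o', pos 1: 'r'=='r', pos 2: 'u'!='l', pos 3: 'h'=='h', pos 4: 'z'!='w', pos 5: 'e'!='z', pos 6: 'p'!='e', pos 7: 'a'!='e'
Differing positions: 6
Hamming distance: 6


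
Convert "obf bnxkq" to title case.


Input string: 'obf bnxkq'
Operation: capitalize first letter of each word
Word transformations: 'obf'->'Obf', 'bnxkq'->'Bnxkq'
Result: Obf Bnxkq


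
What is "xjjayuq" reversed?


Input string: 'xjjayuq'
Operation: reverse character order
Original order: 'x' -> 'j' -> 'j' -> 'a' -> 'y' -> 'u' -> 'q'
Reversed order: 'q' -> 'u' -> 'y' -> 'a' -> 'j' -> 'j' -> 'x'
Result: quyajjx


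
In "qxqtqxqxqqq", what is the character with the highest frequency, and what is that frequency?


Input: 'qxqtqxqxqqq'
Operation: tally each character
Counts: 'q':7, 't':1, 'x':3
Maximum: 'q' appears 7 times


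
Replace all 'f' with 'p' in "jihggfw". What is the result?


Input string: 'jihggfw'
Operation: replace 'f' with 'p'
Positions of 'f': 5
After replacement: jihggpw


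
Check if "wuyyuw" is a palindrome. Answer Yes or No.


Input string: 'wuyyuw'
Reversed: 'wuyyuw'
Compare pairs: s[0]='w' vs s[5]='w' (match), s[1]='u' vs s[4]='u' (match), s[2]='y' vs s[3]='y' (match)
Palindrome: Yes


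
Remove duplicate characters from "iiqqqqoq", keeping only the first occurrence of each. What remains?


Input: 'iiqqqqoq'
Operation: keep first occurrence of each character
Scan: s[0]='i' new -> keep; s[1]='i' seen -> skip; s[2]='q' new -> keep; s[3]='q' seen -> skip; s[4]='q' seen -> skip; s[5]='q' seen -> skip; s[6]='o' new -> keep; s[7]='q' seen -> skip
Result: iqo


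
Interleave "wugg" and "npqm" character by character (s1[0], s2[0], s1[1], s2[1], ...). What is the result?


String 1: 'wugg'
String 2: 'npqm'
Operation: alternate characters
Pairs: 'w'+'n', 'u'+'p', 'g'+'q', 'g'+'m'
Result: wnupgqgm


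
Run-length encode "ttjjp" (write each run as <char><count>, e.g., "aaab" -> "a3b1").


Input: 'ttjjp'
Operation: identify consecutive runs
Runs: 'tt' -> t2, 'jj' -> j2, 'p' -> p1
Encoded: t2j2p1


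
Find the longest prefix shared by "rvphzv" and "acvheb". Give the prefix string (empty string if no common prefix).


String 1: 'rvphzv'
String 2: 'acvheb'
Compare position by position:
pos 0: 'r' vs 'a' differ -> stop
Longest common prefix: "" (length 0)


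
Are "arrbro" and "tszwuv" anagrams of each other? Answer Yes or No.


String 1: 'arrbro' -> sorted: 'aborrr'
String 2: 'tszwuv' -> sorted: 'stuvwz'
Compare sorted forms: 'aborrr' != 'stuvwz'
Anagram: No


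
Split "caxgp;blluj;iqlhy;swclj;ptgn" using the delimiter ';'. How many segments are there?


Input string: 'caxgp;blluj;iqlhy;swclj;ptgn'
Delimiter: ';'
Split result: 'caxgp', 'blluj', 'iqlhy', 'swclj', 'ptgn'
Number of parts: 5


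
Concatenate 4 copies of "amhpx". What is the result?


Input string: 'amhpx'
Operation: repeat 4 times
Concatenation: 'amhpx' + 'amhpx' + 'amhpx' + 'amhpx'
Result: amhpxamhpxamhpxamhpx


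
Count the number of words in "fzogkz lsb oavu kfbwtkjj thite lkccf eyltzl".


Input string: 'fzogkz lsb oavu kfbwtkjj thite lkccf eyltzl'
Operation: split by spaces
Words found: 'fzogkz', 'lsb', 'oavu', 'kfbwtkjj', 'thite', 'lkccf', 'eyltzl'
Word count: 7


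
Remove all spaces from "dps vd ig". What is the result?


Input string: 'dps vd ig'
Operation: remove all spaces
Words: 'dps', 'vd', 'ig'
Join without spaces: dpsvdig


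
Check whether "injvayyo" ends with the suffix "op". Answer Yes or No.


Input string: 'injvayyo'
Suffix to check: 'op'
Last 2 characters of input: 'yo'
Match: False
Result: No


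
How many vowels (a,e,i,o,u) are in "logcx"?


Input string: 'logcx'
Operation: count vowels (a, e, i, o, u)
Scan: s[0]='l', s[1]='o' (vowel), s[2]='g', s[3]='c', s[4]='x'
Vowels found: 1
Result: 1


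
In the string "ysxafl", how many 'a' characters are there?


Input string: 'ysxafl'
Target character: 'a'
Scan each position: s[3]='a'
Matches found at indices: 3
Total: 1


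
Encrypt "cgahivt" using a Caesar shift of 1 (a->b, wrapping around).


Input: 'cgahivt', shift = 1
Operation: for each letter, (position + 1) mod 26
Mapping: 'c'(2+1=3)->'d', 'g'(6+1=7)->'h', 'a'(0+1=1)->'b', 'h'(7+1=8)->'i', 'i'(8+1=9)->'j', 'v'(21+1=22)->'w', 't'(19+1=20)->'u'
Result: dhbijwu


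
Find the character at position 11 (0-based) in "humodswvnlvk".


Input string: 'humodswvnlvk'
Operation: get character at index 11
Index mapping: s[0]='h', s[1]='u', s[2]='m', s[3]='o', s[4]='d', s[5]='s', s[6]='w', s[7]='v', s[8]='n', s[9]='l', s[10]='v', s[11]='k'
Result: 'k'


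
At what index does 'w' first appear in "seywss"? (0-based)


Input string: 'seywss'
Target: 'w'
Scanning left to right: s[0]='s', s[1]='e', s[2]='y', s[3]='w'
First match at index: 3


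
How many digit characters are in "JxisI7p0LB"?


Input string: 'JxisI7p0LB'
Operation: count digit characters (0-9)
Scan: 'J', 'x', 'i', 's', 'I', '7'(digit), 'p', '0'(digit), 'L', 'B'
Digits found: 2
Result: 2


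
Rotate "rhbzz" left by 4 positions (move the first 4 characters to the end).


Input: 'rhbzz', shift = 4
Operation: split at index 4 and swap parts
Front part s[0:4] = 'rhbz'
Back part s[4:] = 'z'
Rotated = back + front = 'z' + 'rhbz'
Result: zrhbz


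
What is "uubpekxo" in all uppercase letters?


Input string: 'uubpekxo'
Operation: convert each letter to uppercase
Mapping: 'u'->'U', 'u'->'U', 'b'->'B', 'p'->'P', 'e'->'E', 'k'->'K', 'x'->'X', 'o'->'O'
Result: UUBPEKXO


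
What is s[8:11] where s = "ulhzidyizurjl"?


Input string: 'ulhzidyizurjl'
Operation: slice [8:11]
Extract characters: s[8]='z', s[9]='u', s[10]='r'
Result: zur


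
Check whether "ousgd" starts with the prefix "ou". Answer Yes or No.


Input string: 'ousgd'
Prefix to check: 'ou'
First 2 characters of input: 'ou'
Match: True
Result: Yes


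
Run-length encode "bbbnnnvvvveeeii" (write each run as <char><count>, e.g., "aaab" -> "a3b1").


Input: 'bbbnnnvvvveeeii'
Operation: identify consecutive runs
Runs: 'bbb' -> b3, 'nnn' -> n3, 'vvvv' -> v4, 'eee' -> e3, 'ii' -> i2
Encoded: b3n3v4e3i2


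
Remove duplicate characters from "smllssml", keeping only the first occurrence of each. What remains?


Input: 'smllssml'
Operation: keep first occurrence of each character
Scan: s[0]='s' new -> keep; s[1]='m' new -> keep; s[2]='l' new -> keep; s[3]='l' seen -> skip; s[4]='s' seen -> skip; s[5]='s' seen -> skip; s[6]='m' seen -> skip; s[7]='l' seen -> skip
Result: sml


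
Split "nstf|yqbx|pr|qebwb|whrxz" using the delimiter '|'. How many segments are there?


Input string: 'nstf|yqbx|pr|qebwb|whrxz'
Delimiter: '|'
Split result: 'nstf', 'yqbx', 'pr', 'qebwb', 'whrxz'
Number of parts: 5


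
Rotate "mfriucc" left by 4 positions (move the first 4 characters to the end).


Input: 'mfriucc', shift = 4
Operation: split at index 4 and swap parts
Front part s[0:4] = 'mfri'
Back part s[4:] = 'ucc'
Rotated = back + front = 'ucc' + 'mfri'
Result: uccmfri


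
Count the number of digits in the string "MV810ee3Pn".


Input string: 'MV810ee3Pn'
Operation: count digit characters (0-9)
Scan: 'M', 'V', '8'(digit), '1'(digit), '0'(digit), 'e', 'e', '3'(digit), 'P', 'n'
Digits found: 4
Result: 4


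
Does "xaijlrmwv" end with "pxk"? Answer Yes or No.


Input string: 'xaijlrmwv'
Suffix to check: 'pxk'
Last 3 characters of input: 'mwv'
Match: False
Result: No


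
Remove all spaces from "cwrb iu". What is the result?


Input string: 'cwrb iu'
Operation: remove all spaces
Words: 'cwrb', 'iu'
Join without spaces: cwrbiu


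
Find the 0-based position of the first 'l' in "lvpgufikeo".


Input string: 'lvpgufikeo'
Target: 'l'
Scanning left to right: s[0]='l'
First match at index: 0


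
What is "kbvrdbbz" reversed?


Input string: 'kbvrdbbz'
Operation: reverse character order
Original order: 'k' -> 'b' -> 'v' -> 'r' -> 'd' -> 'b' -> 'b' -> 'z'
Reversed order: 'z' -> 'b' -> 'b' -> 'd' -> 'r' -> 'v' -> 'b' -> 'k'
Result: zbbdrvbk


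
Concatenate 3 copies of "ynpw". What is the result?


Input string: 'ynpw'
Operation: repeat 3 times
Concatenation: 'ynpw' + 'ynpw' + 'ynpw'
Result: ynpwynpwynpw


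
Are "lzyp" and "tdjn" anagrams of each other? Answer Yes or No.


String 1: 'lzyp' -> sorted: 'lpyz'
String 2: 'tdjn' -> sorted: 'djnt'
Compare sorted forms: 'lpyz' != 'djnt'
Anagram: No


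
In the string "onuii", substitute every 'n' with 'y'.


Input string: 'onuii'
Operation: replace 'n' with 'y'
Positions of 'n': 1
After replacement: oyuii


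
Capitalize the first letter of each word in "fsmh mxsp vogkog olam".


Input string: 'fsmh mxsp vogkog olam'
Operation: capitalize first letter of each word
Word transformations: 'fsmh'->'Fsmh', 'mxsp'->'Mxsp', 'vogkog'->'Vogkog', 'olam'->'Olam'
Result: Fsmh Mxsp Vogkog Olam


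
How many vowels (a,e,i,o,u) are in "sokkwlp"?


Input string: 'sokkwlp'
Operation: count vowels (a, e, i, o, u)
Scan: s[0]='s', s[1]='o' (vowel), s[2]='k', s[3]='k', s[4]='w', s[5]='l', s[6]='p'
Vowels found: 1
Result: 1


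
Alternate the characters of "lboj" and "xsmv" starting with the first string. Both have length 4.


String 1: 'lboj'
String 2: 'xsmv'
Operation: alternate characters
Pairs: 'l'+'x', 'b'+'s', 'o'+'m', 'j'+'v'
Result: lxbsomjv


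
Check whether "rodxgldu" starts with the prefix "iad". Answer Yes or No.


Input string: 'rodxgldu'
Prefix to check: 'iad'
First 3 characters of input: 'rod'
Match: False
Result: No


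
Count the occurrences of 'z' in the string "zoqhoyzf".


Input string: 'zoqhoyzf'
Target character: 'z'
Scan each position: s[0]='z', s[6]='z'
Matches found at indices: 0, 6
Total: 2


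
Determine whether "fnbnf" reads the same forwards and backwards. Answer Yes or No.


Input string: 'fnbnf'
Reversed: 'fnbnf'
Compare pairs: s[0]='f' vs s[4]='f' (match), s[1]='n' vs s[3]='n' (match)
Palindrome: Yes


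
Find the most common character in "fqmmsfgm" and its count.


Input: 'fqmmsfgm'
Operation: tally each character
Counts: 'f':2, 'g':1, 'm':3, 'q':1, 's':1
Maximum: 'm' appears 3 times


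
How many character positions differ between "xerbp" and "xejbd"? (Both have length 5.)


String 1: 'xerbp'
String 2: 'xejbd'
Compare each position: pos 0: 'x'=='x', pos 1: 'e'=='e', pos 2: 'r'!='j', pos 3: 'b'=='b', pos 4: 'p'!='d'
Differing positions: 2
Hamming distance: 2


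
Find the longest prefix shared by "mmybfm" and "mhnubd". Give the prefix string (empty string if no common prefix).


String 1: 'mmybfm'
String 2: 'mhnubd'
Compare position by position:
pos 0: 'm' vs 'm' match
pos 1: 'm' vs 'h' differ -> stop
Longest common prefix: "m" (length 1)


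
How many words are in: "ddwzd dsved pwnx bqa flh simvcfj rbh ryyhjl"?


Input string: 'ddwzd dsved pwnx bqa flh simvcfj rbh ryyhjl'
Operation: split by spaces
Words found: 'ddwzd', 'dsved', 'pwnx', 'bqa', 'flh', 'simvcfj', 'rbh', 'ryyhjl'
Word count: 8


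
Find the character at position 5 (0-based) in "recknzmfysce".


Input string: 'recknzmfysce'
Operation: get character at index 5
Index mapping: s[0]='r', s[1]='e', s[2]='c', s[3]='k', s[4]='n', s[5]='z'
Result: 'z'


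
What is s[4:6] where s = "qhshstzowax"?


Input string: 'qhshstzowax'
Operation: slice [4:6]
Extract characters: s[4]='s', s[5]='t'
Result: st


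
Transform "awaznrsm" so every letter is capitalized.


Input string: 'awaznrsm'
Operation: convert each letter to uppercase
Mapping: 'a'->'A', 'w'->'W', 'a'->'A', 'z'->'Z', 'n'->'N', 'r'->'R', 's'->'S', 'm'->'M'
Result: AWAZNRSM


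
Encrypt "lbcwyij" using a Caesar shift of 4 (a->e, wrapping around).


Input: 'lbcwyij', shift = 4
Operation: for each letter, (position + 4) mod 26
Mapping: 'l'(11+4=15)->'p', 'b'(1+4=5)->'f', 'c'(2+4=6)->'g', 'w'(22+4=26, 26 mod 26=0)->'a', 'y'(24+4=28, 28 mod 26=2)->'c', 'i'(8+4=12)->'m', 'j'(9+4=13)->'n'
Result: pfgacmn


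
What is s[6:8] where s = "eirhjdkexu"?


Input string: 'eirhjdkexu'
Operation: slice [6:8]
Extract characters: s[6]='k', s[7]='e'
Result: ke


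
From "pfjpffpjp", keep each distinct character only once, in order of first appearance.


Input: 'pfjpffpjp'
Operation: keep first occurrence of each character
Scan: s[0]='p' new -> keep; s[1]='f' new -> keep; s[2]='j' new -> keep; s[3]='p' seen -> skip; s[4]='f' seen -> skip; s[5]='f' seen -> skip; s[6]='p' seen -> skip; s[7]='j' seen -> skip; s[8]='p' seen -> skip
Result: pfj


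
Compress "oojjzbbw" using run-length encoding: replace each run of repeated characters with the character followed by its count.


Input: 'oojjzbbw'
Operation: identify consecutive runs
Runs: 'oo' -> o2, 'jj' -> j2, 'z' -> z1, 'bb' -> b2, 'w' -> w1
Encoded: o2j2z1b2w1


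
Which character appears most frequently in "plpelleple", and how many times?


Input: 'plpelleple'
Operation: tally each character
Counts: 'e':3, 'l':4, 'p':3
Maximum: 'l' appears 4 times


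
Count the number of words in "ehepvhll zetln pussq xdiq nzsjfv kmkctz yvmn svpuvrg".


Input string: 'ehepvhll zetln pussq xdiq nzsjfv kmkctz yvmn svpuvrg'
Operation: split by spaces
Words found: 'ehepvhll', 'zetln', 'pussq', 'xdiq', 'nzsjfv', 'kmkctz', 'yvmn', 'svpuvrg'
Word count: 8


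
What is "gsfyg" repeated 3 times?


Input string: 'gsfyg'
Operation: repeat 3 times
Concatenation: 'gsfyg' + 'gsfyg' + 'gsfyg'
Result: gsfyggsfyggsfyg


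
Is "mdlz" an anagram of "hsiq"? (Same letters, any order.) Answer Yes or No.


String 1: 'hsiq' -> sorted: 'hiqs'
String 2: 'mdlz' -> sorted: 'dlmz'
Compare sorted forms: 'hiqs' != 'dlmz'
Anagram: No


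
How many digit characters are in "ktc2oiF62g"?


Input string: 'ktc2oiF62g'
Operation: count digit characters (0-9)
Scan: 'k', 't', 'c', '2'(digit), 'o', 'i', 'F', '6'(digit), '2'(digit), 'g'
Digits found: 3
Result: 3


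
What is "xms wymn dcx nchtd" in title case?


Input string: 'xms wymn dcx nchtd'
Operation: capitalize first letter of each word
Word transformations: 'xms'->'Xms', 'wymn'->'Wymn', 'dcx'->'Dcx', 'nchtd'->'Nchtd'
Result: Xms Wymn Dcx Nchtd


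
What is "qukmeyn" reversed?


Input string: 'qukmeyn'
Operation: reverse character order
Original order: 'q' -> 'u' -> 'k' -> 'm' -> 'e' -> 'y' -> 'n'
Reversed order: 'n' -> 'y' -> 'e' -> 'm' -> 'k' -> 'u' -> 'q'
Result: nyemkuq


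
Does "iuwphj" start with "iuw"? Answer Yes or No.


Input string: 'iuwphj'
Prefix to check: 'iuw'
First 3 characters of input: 'iuw'
Match: True
Result: Yes


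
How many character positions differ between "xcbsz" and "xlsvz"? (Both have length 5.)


String 1: 'xcbsz'
String 2: 'xlsvz'
Compare each position: pos 0: 'x'=='x', pos 1: 'c'!='l', pos 2: 'b'!='s', pos 3: 's'!='v', pos 4: 'z'=='z'
Differing positions: 3
Hamming distance: 3


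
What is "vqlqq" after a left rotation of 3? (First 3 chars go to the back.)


Input: 'vqlqq', shift = 3
Operation: split at index 3 and swap parts
Front part s[0:3] = 'vql'
Back part s[3:] = 'qq'
Rotated = back + front = 'qq' + 'vql'
Result: qqvql


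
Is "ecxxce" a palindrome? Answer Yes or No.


Input string: 'ecxxce'
Reversed: 'ecxxce'
Compare pairs: s[0]='e' vs s[5]='e' (match), s[1]='c' vs s[4]='c' (match), s[2]='x' vs s[3]='x' (match)
Palindrome: Yes


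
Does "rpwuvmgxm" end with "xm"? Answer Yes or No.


Input string: 'rpwuvmgxm'
Suffix to check: 'xm'
Last 2 characters of input: 'xm'
Match: True
Result: Yes


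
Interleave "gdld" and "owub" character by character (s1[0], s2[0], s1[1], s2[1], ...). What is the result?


String 1: 'gdld'
String 2: 'owub'
Operation: alternate characters
Pairs: 'g'+'o', 'd'+'w', 'l'+'u', 'd'+'b'
Result: godwludb


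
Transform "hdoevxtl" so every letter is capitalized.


Input string: 'hdoevxtl'
Operation: convert each letter to uppercase
Mapping: 'h'->'H', 'd'->'D', 'o'->'O', 'e'->'E', 'v'->'V', 'x'->'X', 't'->'T', 'l'->'L'
Result: HDOEVXTL


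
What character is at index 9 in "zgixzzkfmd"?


Input string: 'zgixzzkfmd'
Operation: get character at index 9
Index mapping: s[0]='z', s[1]='g', s[2]='i', s[3]='x', s[4]='z', s[5]='z', s[6]='k', s[7]='f', s[8]='m', s[9]='d'
Result: 'd'


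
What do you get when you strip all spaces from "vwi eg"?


Input string: 'vwi eg'
Operation: remove all spaces
Words: 'vwi', 'eg'
Join without spaces: vwieg


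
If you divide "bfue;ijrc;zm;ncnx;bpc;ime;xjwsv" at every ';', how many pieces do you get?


Input string: 'bfue;ijrc;zm;ncnx;bpc;ime;xjwsv'
Delimiter: ';'
Split result: 'bfue', 'ijrc', 'zm', 'ncnx', 'bpc', 'ime', 'xjwsv'
Number of parts: 7


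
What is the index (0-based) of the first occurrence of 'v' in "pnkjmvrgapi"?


Input string: 'pnkjmvrgapi'
Target: 'v'
Scanning left to right: s[0]='p', s[1]='n', s[2]='k', s[3]='j', s[4]='m', s[5]='v'
First match at index: 5


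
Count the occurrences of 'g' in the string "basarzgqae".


Input string: 'basarzgqae'
Target character: 'g'
Scan each position: s[6]='g'
Matches found at indices: 6
Total: 1


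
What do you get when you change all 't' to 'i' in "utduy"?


Input string: 'utduy'
Operation: replace 't' with 'i'
Positions of 't': 1
After replacement: uiduy


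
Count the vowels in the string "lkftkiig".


Input string: 'lkftkiig'
Operation: count vowels (a, e, i, o, u)
Scan: s[0]='l', s[1]='k', s[2]='f', s[3]='t', s[4]='k', s[5]='i' (vowel), s[6]='i' (vowel), s[7]='g'
Vowels found: 2
Result: 2


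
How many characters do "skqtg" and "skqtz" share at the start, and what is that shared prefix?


String 1: 'skqtg'
String 2: 'skqtz'
Compare position by position:
pos 0: 's' vs 's' match
pos 1: 'k' vs 'k' match
pos 2: 'q' vs 'q' match
pos 3: 't' vs 't' match
pos 4: 'g' vs 'z' differ -> stop
Longest common prefix: "skqt" (length 4)


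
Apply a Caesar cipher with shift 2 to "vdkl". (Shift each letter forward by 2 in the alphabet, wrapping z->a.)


Input: 'vdkl', shift = 2
Operation: for each letter, (position + 2) mod 26
Mapping: 'v'(21+2=23)->'x', 'd'(3+2=5)->'f', 'k'(10+2=12)->'m', 'l'(11+2=13)->'n'
Result: xfmn


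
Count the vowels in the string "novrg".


Input string: 'novrg'
Operation: count vowels (a, e, i, o, u)
Scan: s[0]='n', s[1]='o' (vowel), s[2]='v', s[3]='r', s[4]='g'
Vowels found: 1
Result: 1


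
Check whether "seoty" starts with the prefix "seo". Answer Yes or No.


Input string: 'seoty'
Prefix to check: 'seo'
First 3 characters of input: 'seo'
Match: True
Result: Yes


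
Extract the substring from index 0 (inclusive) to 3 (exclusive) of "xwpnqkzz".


Input string: 'xwpnqkzz'
Operation: slice [0:3]
Extract characters: s[0]='x', s[1]='w', s[2]='p'
Result: xwp


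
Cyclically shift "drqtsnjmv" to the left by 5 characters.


Input: 'drqtsnjmv', shift = 5
Operation: split at index 5 and swap parts
Front part s[0:5] = 'drqts'
Back part s[5:] = 'njmv'
Rotated = back + front = 'njmv' + 'drqts'
Result: njmvdrqts


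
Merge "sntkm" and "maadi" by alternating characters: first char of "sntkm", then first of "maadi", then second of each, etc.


String 1: 'sntkm'
String 2: 'maadi'
Operation: alternate characters
Pairs: 's'+'m', 'n'+'a', 't'+'a', 'k'+'d', 'm'+'i'
Result: smnatakdmi


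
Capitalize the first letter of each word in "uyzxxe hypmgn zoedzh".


Input string: 'uyzxxe hypmgn zoedzh'
Operation: capitalize first letter of each word
Word transformations: 'uyzxxe'->'Uyzxxe', 'hypmgn'->'Hypmgn', 'zoedzh'->'Zoedzh'
Result: Uyzxxe Hypmgn Zoedzh


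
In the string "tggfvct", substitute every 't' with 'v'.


Input string: 'tggfvct'
Operation: replace 't' with 'v'
Positions of 't': 0, 6
After replacement: vggfvcv


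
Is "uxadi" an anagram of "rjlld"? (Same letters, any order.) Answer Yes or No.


String 1: 'rjlld' -> sorted: 'djllr'
String 2: 'uxadi' -> sorted: 'adiux'
Compare sorted forms: 'djllr' != 'adiux'
Anagram: No


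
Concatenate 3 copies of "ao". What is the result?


Input string: 'ao'
Operation: repeat 3 times
Concatenation: 'ao' + 'ao' + 'ao'
Result: aoaoao


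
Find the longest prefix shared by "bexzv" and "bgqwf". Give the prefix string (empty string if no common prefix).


String 1: 'bexzv'
String 2: 'bgqwf'
Compare position by position:
pos 0: 'b' vs 'b' match
pos 1: 'e' vs 'g' differ -> stop
Longest common prefix: "b" (length 1)


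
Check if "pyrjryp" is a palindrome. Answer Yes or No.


Input string: 'pyrjryp'
Reversed: 'pyrjryp'
Compare pairs: s[0]='p' vs s[6]='p' (match), s[1]='y' vs s[5]='y' (match), s[2]='r' vs s[4]='r' (match)
Palindrome: Yes


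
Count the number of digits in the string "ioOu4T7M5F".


Input string: 'ioOu4T7M5F'
Operation: count digit characters (0-9)
Scan: 'i', 'o', 'O', 'u', '4'(digit), 'T', '7'(digit), 'M', '5'(digit), 'F'
Digits found: 3
Result: 3


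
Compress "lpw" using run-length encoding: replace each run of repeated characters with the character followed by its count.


Input: 'lpw'
Operation: identify consecutive runs
Runs: 'l' -> l1, 'p' -> p1, 'w' -> w1
Encoded: l1p1w1


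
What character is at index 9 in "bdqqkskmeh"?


Input string: 'bdqqkskmeh'
Operation: get character at index 9
Index mapping: s[0]='b', s[1]='d', s[2]='q', s[3]='q', s[4]='k', s[5]='s', s[6]='k', s[7]='m', s[8]='e', s[9]='h'
Result: 'h'


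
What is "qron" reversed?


Input string: 'qron'
Operation: reverse character order
Original order: 'q' -> 'r' -> 'o' -> 'n'
Reversed order: 'n' -> 'o' -> 'r' -> 'q'
Result: norq


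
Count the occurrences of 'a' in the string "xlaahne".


Input string: 'xlaahne'
Target character: 'a'
Scan each position: s[2]='a', s[3]='a'
Matches found at indices: 2, 3
Total: 2


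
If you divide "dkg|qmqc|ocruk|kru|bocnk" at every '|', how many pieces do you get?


Input string: 'dkg|qmqc|ocruk|kru|bocnk'
Delimiter: '|'
Split result: 'dkg', 'qmqc', 'ocruk', 'kru', 'bocnk'
Number of parts: 5


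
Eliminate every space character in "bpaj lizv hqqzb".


Input string: 'bpaj lizv hqqzb'
Operation: remove all spaces
Words: 'bpaj', 'lizv', 'hqqzb'
Join without spaces: bpajlizvhqqzb


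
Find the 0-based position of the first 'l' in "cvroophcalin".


Input string: 'cvroophcalin'
Target: 'l'
Scanning left to right: s[0]='c', s[1]='v', s[2]='r', s[3]='o', s[4]='o', s[5]='p', s[6]='h', s[7]='c', s[8]='a', s[9]='l'
First match at index: 9


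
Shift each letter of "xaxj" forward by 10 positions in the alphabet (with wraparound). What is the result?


Input: 'xaxj', shift = 10
Operation: for each letter, (position + 10) mod 26
Mapping: 'x'(23+10=33, 33 mod 26=7)->'h', 'a'(0+10=10)->'k', 'x'(23+10=33, 33 mod 26=7)->'h', 'j'(9+10=19)->'t'
Result: hkht


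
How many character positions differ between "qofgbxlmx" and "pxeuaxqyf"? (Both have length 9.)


String 1: 'qofgbxlmx'
String 2: 'pxeuaxqyf'
Compare each position: pos 0: 'q'!='p', pos 1: 'o'!='x', pos 2: 'f'!='e', pos 3: 'g'!='u', pos 4: 'b'!='a', pos 5: 'x'=='x', pos 6: 'l'!='q', pos 7: 'm'!='y', pos 8: 'x'!='f'
Differing positions: 8
Hamming distance: 8


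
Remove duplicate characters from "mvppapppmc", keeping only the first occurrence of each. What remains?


Input: 'mvppapppmc'
Operation: keep first occurrence of each character
Scan: s[0]='m' new -> keep; s[1]='v' new -> keep; s[2]='p' new -> keep; s[3]='p' seen -> skip; s[4]='a' new -> keep; s[5]='p' seen -> skip; s[6]='p' seen -> skip; s[7]='p' seen -> skip; s[8]='m' seen -> skip; s[9]='c' new -> keep
Result: mvpac


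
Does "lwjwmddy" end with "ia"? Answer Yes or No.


Input string: 'lwjwmddy'
Suffix to check: 'ia'
Last 2 characters of input: 'dy'
Match: False
Result: No


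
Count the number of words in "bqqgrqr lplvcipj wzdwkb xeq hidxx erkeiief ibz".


Input string: 'bqqgrqr lplvcipj wzdwkb xeq hidxx erkeiief ibz'
Operation: split by spaces
Words found: 'bqqgrqr', 'lplvcipj', 'wzdwkb', 'xeq', 'hidxx', 'erkeiief', 'ibz'
Word count: 7


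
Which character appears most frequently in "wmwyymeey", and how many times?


Input: 'wmwyymeey'
Operation: tally each character
Counts: 'e':2, 'm':2, 'w':2, 'y':3
Maximum: 'y' appears 3 times


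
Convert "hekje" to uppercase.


Input string: 'hekje'
Operation: convert each letter to uppercase
Mapping: 'h'->'H', 'e'->'E', 'k'->'K', 'j'->'J', 'e'->'E'
Result: HEKJE


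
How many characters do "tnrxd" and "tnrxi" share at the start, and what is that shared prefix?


String 1: 'tnrxd'
String 2: 'tnrxi'
Compare position by position:
pos 0: 't' vs 't' match
pos 1: 'n' vs 'n' match
pos 2: 'r' vs 'r' match
pos 3: 'x' vs 'x' match
pos 4: 'd' vs 'i' differ -> stop
Longest common prefix: "tnrx" (length 4)


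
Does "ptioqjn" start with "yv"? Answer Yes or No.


Input string: 'ptioqjn'
Prefix to check: 'yv'
First 2 characters of input: 'pt'
Match: False
Result: No


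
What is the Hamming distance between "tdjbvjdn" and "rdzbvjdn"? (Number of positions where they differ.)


String 1: 'tdjbvjdn'
String 2: 'rdzbvjdn'
Compare each position: pos 0: 't'!='r', pos 1: 'd'=='d', pos 2: 'j'!='z', pos 3: 'b'=='b', pos 4: 'v'=='v', pos 5: 'j'=='j', pos 6: 'd'=='d', pos 7: 'n'=='n'
Differing positions: 2
Hamming distance: 2


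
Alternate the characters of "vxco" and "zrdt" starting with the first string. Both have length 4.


String 1: 'vxco'
String 2: 'zrdt'
Operation: alternate characters
Pairs: 'v'+'z', 'x'+'r', 'c'+'d', 'o'+'t'
Result: vzxrcdot


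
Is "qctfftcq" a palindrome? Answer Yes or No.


Input string: 'qctfftcq'
Reversed: 'qctfftcq'
Compare pairs: s[0]='q' vs s[7]='q' (match), s[1]='c' vs s[6]='c' (match), s[2]='t' vs s[5]='t' (match), s[3]='f' vs s[4]='f' (match)
Palindrome: Yes


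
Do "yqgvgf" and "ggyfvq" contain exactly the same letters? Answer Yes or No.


String 1: 'yqgvgf' -> sorted: 'fggqvy'
String 2: 'ggyfvq' -> sorted: 'fggqvy'
Compare sorted forms: 'fggqvy' == 'fggqvy'
Anagram: Yes


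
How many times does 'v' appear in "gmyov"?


Input string: 'gmyov'
Target character: 'v'
Scan each position: s[4]='v'
Matches found at indices: 4
Total: 1


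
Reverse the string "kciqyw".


Input string: 'kciqyw'
Operation: reverse character order
Original order: 'k' -> 'c' -> 'i' -> 'q' -> 'y' -> 'w'
Reversed order: 'w' -> 'y' -> 'q' -> 'i' -> 'c' -> 'k'
Result: wyqick


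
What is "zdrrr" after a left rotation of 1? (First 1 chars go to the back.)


Input: 'zdrrr', shift = 1
Operation: split at index 1 and swap parts
Front part s[0:1] = 'z'
Back part s[1:] = 'drrr'
Rotated = back + front = 'drrr' + 'z'
Result: drrrz


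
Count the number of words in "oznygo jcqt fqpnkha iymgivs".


Input string: 'oznygo jcqt fqpnkha iymgivs'
Operation: split by spaces
Words found: 'oznygo', 'jcqt', 'fqpnkha', 'iymgivs'
Word count: 4


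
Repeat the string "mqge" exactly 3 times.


Input string: 'mqge'
Operation: repeat 3 times
Concatenation: 'mqge' + 'mqge' + 'mqge'
Result: mqgemqgemqge


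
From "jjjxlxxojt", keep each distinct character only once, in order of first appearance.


Input: 'jjjxlxxojt'
Operation: keep first occurrence of each character
Scan: s[0]='j' new -> keep; s[1]='j' seen -> skip; s[2]='j' seen -> skip; s[3]='x' new -> keep; s[4]='l' new -> keep; s[5]='x' seen -> skip; s[6]='x' seen -> skip; s[7]='o' new -> keep; s[8]='j' seen -> skip; s[9]='t' new -> keep
Result: jxlot


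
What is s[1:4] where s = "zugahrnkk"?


Input string: 'zugahrnkk'
Operation: slice [1:4]
Extract characters: s[1]='u', s[2]='g', s[3]='a'
Result: uga


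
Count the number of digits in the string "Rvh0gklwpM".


Input string: 'Rvh0gklwpM'
Operation: count digit characters (0-9)
Scan: 'R', 'v', 'h', '0'(digit), 'g', 'k', 'l', 'w', 'p', 'M'
Digits found: 1
Result: 1
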